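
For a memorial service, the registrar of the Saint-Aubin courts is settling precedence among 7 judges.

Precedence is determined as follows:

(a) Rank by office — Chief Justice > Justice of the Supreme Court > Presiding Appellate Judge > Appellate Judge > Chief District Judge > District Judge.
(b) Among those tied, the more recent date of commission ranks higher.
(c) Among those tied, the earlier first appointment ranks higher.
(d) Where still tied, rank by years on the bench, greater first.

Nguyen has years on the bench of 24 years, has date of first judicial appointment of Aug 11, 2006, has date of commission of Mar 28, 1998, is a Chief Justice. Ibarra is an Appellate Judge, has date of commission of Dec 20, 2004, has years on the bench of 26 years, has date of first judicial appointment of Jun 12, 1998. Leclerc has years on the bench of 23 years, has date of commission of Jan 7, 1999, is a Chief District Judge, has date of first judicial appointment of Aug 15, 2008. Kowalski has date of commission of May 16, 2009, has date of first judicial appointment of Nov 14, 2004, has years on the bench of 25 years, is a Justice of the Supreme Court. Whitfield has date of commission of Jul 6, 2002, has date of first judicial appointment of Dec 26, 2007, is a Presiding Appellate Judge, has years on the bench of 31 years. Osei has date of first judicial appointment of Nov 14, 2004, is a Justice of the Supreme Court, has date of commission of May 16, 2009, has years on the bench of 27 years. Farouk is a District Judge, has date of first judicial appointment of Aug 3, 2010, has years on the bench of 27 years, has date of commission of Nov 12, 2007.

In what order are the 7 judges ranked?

By office: Nguyen (Chief Justice); then Osei and Kowalski (Justice of the Supreme Court); then Whitfield (Presiding Appellate Judge); then Ibarra (Appellate Judge); then Leclerc (Chief District Judge); then Farouk (District Judge).
Osei and Kowalski both have date of commission May 16, 2009, so the next rule applies.
Osei and Kowalski both have date of first judicial appointment Nov 14, 2004, so the next rule applies.
Among Osei and Kowalski, by years on the bench (higher first): Osei (27 years) before Kowalski (25 years).
Full order: Nguyen, Osei, Kowalski, Whitfield, Ibarra, Leclerc, Farouk.

Nguyen, Osei, Kowalski, Whitfield, Ibarra, Leclerc, Farouk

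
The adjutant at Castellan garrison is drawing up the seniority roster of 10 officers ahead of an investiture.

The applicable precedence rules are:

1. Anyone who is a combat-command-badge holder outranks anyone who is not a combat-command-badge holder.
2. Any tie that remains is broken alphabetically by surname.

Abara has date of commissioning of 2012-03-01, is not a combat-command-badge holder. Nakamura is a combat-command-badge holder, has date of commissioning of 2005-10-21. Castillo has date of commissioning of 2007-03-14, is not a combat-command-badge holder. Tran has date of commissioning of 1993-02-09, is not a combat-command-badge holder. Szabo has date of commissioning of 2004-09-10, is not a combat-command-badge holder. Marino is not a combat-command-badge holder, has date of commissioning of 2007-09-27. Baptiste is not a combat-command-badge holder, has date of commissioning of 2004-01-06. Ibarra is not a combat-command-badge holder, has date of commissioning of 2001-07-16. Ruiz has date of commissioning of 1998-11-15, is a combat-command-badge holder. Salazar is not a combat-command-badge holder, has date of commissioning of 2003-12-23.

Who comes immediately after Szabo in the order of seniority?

Tran

By the first rule: Nakamura and Ruiz (both a combat-command-badge holder); then Abara, Baptiste, Castillo, Ibarra, Marino, Salazar, Szabo and Tran (each not a combat-command-badge holder).
Among Nakamura and Ruiz, alphabetically by surname: Nakamura before Ruiz.
Among Abara, Baptiste, Castillo, Ibarra, Marino, Salazar, Szabo and Tran, alphabetically by surname: Abara before Baptiste before Castillo before Ibarra before Marino before Salazar before Szabo before Tran.
Order: Nakamura, Ruiz, Abara, Baptiste, Castillo, Ibarra, Marino, Salazar, Szabo, Tran.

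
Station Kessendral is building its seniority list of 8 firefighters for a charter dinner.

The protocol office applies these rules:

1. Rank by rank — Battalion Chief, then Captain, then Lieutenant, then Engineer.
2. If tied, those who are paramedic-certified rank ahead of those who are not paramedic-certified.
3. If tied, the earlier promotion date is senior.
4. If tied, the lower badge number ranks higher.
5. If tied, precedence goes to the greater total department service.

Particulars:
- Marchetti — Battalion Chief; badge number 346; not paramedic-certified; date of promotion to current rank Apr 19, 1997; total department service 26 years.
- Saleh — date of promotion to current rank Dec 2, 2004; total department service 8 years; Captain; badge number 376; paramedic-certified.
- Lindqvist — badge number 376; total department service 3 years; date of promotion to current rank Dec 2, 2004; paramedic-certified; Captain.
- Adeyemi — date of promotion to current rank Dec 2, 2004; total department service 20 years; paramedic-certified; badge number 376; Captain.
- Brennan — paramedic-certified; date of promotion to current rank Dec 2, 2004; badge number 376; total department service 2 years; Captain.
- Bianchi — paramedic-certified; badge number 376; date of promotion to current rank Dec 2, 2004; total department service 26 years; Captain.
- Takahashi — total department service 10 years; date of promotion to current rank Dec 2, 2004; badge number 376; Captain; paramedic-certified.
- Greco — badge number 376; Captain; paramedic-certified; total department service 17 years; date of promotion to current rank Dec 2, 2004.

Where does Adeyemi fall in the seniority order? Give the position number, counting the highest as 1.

By rank: Marchetti (Battalion Chief); then Bianchi, Adeyemi, Greco, Takahashi, Saleh, Lindqvist and Brennan (Captain).
Bianchi, Adeyemi, Greco, Takahashi, Saleh, Lindqvist and Brennan are each paramedic-certified, so the next rule applies.
Bianchi, Adeyemi, Greco, Takahashi, Saleh, Lindqvist and Brennan all have date of promotion to current rank Dec 2, 2004, so the next rule applies.
Bianchi, Adeyemi, Greco, Takahashi, Saleh, Lindqvist and Brennan all have badge number 376, so the next rule applies.
Among Bianchi, Adeyemi, Greco, Takahashi, Saleh, Lindqvist and Brennan, by total department service (higher first): Bianchi (26 years) before Adeyemi (20 years) before Greco (17 years) before Takahashi (10 years) before Saleh (8 years) before Lindqvist (3 years) before Brennan (2 years).
Order: Marchetti, Bianchi, Adeyemi, Greco, Takahashi, Saleh, Lindqvist, Brennan. So position 3.

3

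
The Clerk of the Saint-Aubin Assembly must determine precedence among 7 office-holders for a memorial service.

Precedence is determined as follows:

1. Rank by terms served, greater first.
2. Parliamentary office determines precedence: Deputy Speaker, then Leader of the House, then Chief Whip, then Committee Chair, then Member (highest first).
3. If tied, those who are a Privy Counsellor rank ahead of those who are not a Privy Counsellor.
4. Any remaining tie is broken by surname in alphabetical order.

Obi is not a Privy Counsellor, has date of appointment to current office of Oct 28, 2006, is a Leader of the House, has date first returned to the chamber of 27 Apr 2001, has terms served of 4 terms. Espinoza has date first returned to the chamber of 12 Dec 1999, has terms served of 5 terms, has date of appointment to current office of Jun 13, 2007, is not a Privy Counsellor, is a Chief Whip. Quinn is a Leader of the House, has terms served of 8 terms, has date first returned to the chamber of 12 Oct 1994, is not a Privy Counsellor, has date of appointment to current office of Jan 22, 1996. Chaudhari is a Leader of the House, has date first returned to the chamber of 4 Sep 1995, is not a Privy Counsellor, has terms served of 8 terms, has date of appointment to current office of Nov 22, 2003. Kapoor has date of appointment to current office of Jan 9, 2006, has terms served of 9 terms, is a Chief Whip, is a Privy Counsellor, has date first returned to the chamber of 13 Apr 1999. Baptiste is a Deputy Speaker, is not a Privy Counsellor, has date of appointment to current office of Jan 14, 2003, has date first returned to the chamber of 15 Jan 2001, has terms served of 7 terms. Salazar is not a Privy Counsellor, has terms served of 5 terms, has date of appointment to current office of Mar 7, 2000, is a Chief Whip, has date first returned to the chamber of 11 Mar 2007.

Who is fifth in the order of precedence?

By terms served (higher first): Kapoor (9 terms); then Chaudhari and Quinn (both 8 terms); then Baptiste (7 terms); then Espinoza and Salazar (both 5 terms); then Obi (4 terms).
Chaudhari and Quinn are each Leader of the House, so the next rule applies.
Chaudhari and Quinn are each not a Privy Counsellor, so the next rule applies.
Among Chaudhari and Quinn, alphabetically by surname: Chaudhari before Quinn.
Espinoza and Salazar are each Chief Whip, so the next rule applies.
Espinoza and Salazar are each not a Privy Counsellor, so the next rule applies.
Among Espinoza and Salazar, alphabetically by surname: Espinoza before Salazar.
Order: Kapoor, Chaudhari, Quinn, Baptiste, Espinoza, Salazar, Obi.

Espinoza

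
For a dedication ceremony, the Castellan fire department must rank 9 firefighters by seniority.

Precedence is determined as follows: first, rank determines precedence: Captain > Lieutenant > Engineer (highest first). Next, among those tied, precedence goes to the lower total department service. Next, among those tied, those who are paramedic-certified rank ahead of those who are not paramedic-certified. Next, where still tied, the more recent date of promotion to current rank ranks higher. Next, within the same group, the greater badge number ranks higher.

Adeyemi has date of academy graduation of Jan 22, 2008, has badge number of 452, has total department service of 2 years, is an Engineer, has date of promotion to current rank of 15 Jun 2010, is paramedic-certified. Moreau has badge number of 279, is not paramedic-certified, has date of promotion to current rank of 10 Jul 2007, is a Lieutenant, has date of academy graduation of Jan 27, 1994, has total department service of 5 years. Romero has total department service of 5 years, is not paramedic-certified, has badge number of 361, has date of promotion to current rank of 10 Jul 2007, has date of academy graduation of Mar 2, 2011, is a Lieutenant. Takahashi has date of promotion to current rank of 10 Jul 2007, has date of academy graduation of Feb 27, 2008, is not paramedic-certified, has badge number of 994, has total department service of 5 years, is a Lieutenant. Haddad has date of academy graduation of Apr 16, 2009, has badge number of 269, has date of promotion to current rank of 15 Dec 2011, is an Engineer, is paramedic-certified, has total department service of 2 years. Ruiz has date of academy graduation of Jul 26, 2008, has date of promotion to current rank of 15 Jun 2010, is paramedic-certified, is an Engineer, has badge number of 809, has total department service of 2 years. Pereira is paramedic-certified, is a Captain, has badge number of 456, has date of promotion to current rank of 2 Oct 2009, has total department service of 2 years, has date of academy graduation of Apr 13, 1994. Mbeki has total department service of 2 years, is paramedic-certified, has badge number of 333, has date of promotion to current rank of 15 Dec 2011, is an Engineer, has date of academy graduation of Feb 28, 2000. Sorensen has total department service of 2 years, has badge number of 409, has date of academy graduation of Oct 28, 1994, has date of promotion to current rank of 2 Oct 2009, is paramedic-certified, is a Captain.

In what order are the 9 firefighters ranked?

By rank: Pereira and Sorensen (Captain); then Takahashi, Romero and Moreau (Lieutenant); then Mbeki, Haddad, Ruiz and Adeyemi (Engineer).
Pereira and Sorensen both have total department service 2 years, so the next rule applies.
Pereira and Sorensen are each paramedic-certified, so the next rule applies.
Pereira and Sorensen both have date of promotion to current rank 2 Oct 2009, so the next rule applies.
Among Pereira and Sorensen, by badge number (higher first): Pereira (456) before Sorensen (409).
Takahashi, Romero and Moreau all have total department service 5 years, so the next rule applies.
Takahashi, Romero and Moreau are each not paramedic-certified, so the next rule applies.
Takahashi, Romero and Moreau all have date of promotion to current rank 10 Jul 2007, so the next rule applies.
Among Takahashi, Romero and Moreau, by badge number (higher first): Takahashi (994) before Romero (361) before Moreau (279).
Mbeki, Haddad, Ruiz and Adeyemi all have total department service 2 years, so the next rule applies.
Mbeki, Haddad, Ruiz and Adeyemi are each paramedic-certified, so the next rule applies.
Among Mbeki, Haddad, Ruiz and Adeyemi, by date of promotion to current rank (later first): Mbeki and Haddad (15 Dec 2011) before Ruiz and Adeyemi (15 Jun 2010).
Among Mbeki and Haddad, by badge number (higher first): Mbeki (333) before Haddad (269).
Among Ruiz and Adeyemi, by badge number (higher first): Ruiz (809) before Adeyemi (452).
Full order: Pereira, Sorensen, Takahashi, Romero, Moreau, Mbeki, Haddad, Ruiz, Adeyemi.

Pereira, Sorensen, Takahashi, Romero, Moreau, Mbeki, Haddad, Ruiz, Adeyemi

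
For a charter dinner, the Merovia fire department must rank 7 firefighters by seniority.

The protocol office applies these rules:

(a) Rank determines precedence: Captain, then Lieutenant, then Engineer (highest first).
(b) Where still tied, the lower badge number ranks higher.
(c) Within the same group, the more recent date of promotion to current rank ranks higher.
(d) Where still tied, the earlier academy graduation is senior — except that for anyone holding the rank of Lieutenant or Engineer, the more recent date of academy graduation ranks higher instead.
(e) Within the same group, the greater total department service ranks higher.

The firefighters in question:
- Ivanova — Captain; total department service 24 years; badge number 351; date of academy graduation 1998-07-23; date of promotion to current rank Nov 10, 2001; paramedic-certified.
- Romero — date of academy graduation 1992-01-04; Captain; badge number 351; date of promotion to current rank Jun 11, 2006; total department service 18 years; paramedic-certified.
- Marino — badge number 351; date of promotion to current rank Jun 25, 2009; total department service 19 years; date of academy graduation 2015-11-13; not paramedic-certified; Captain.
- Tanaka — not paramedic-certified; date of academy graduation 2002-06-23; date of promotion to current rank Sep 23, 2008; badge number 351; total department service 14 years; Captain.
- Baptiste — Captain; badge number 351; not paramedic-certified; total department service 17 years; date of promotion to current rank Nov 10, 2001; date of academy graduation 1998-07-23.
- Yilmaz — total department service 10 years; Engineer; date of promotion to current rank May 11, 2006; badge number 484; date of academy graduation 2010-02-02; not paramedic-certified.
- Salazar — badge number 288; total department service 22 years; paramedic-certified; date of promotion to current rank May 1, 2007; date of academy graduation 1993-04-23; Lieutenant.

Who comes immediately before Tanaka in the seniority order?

Marino

By rank: Marino, Tanaka, Romero, Ivanova and Baptiste (Captain); then Salazar (Lieutenant); then Yilmaz (Engineer).
Marino, Tanaka, Romero, Ivanova and Baptiste all have badge number 351, so the next rule applies.
Among Marino, Tanaka, Romero, Ivanova and Baptiste, by date of promotion to current rank (later first): Marino (Jun 25, 2009) before Tanaka (Sep 23, 2008) before Romero (Jun 11, 2006) before Ivanova and Baptiste (Nov 10, 2001).
Ivanova and Baptiste both have date of academy graduation 1998-07-23, so the next rule applies.
Among Ivanova and Baptiste, by total department service (higher first): Ivanova (24 years) before Baptiste (17 years).
Order: Marino, Tanaka, Romero, Ivanova, Baptiste, Salazar, Yilmaz.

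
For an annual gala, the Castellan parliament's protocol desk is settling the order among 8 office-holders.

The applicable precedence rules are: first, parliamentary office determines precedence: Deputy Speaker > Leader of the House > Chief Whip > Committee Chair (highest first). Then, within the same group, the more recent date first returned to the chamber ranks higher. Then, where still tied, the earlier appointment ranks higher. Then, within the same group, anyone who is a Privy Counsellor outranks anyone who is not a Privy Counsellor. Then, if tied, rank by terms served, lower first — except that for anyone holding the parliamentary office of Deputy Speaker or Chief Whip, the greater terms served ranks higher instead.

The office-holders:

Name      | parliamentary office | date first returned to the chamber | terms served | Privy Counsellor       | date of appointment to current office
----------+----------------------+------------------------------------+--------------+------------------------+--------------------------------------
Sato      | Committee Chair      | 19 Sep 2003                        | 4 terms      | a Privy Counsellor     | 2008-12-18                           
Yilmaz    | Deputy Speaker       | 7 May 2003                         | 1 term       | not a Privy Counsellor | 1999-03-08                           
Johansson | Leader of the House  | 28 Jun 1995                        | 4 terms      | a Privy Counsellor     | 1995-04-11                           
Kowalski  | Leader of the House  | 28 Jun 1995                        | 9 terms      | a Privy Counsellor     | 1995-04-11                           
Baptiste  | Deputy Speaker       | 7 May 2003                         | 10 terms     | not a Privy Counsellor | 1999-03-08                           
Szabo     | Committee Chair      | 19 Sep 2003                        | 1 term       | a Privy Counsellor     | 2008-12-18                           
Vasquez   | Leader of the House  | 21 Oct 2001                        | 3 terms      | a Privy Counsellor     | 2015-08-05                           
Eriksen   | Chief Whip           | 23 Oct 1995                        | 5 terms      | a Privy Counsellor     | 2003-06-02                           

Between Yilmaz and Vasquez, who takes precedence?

Yilmaz

By parliamentary office: Baptiste and Yilmaz (Deputy Speaker); then Vasquez, Johansson and Kowalski (Leader of the House); then Eriksen (Chief Whip); then Szabo and Sato (Committee Chair).
Baptiste and Yilmaz both have date first returned to the chamber 7 May 2003, so the next rule applies.
Baptiste and Yilmaz both have date of appointment to current office 1999-03-08, so the next rule applies.
Baptiste and Yilmaz are each not a Privy Counsellor, so the next rule applies.
Among Baptiste and Yilmaz, by terms served (higher first) (reversed rule for this group): Baptiste (10 terms) before Yilmaz (1 term).
Among Vasquez, Johansson and Kowalski, by date first returned to the chamber (later first): Vasquez (21 Oct 2001) before Johansson and Kowalski (28 Jun 1995).
Johansson and Kowalski both have date of appointment to current office 1995-04-11, so the next rule applies.
Johansson and Kowalski are each a Privy Counsellor, so the next rule applies.
Among Johansson and Kowalski, by terms served (lower first): Johansson (4 terms) before Kowalski (9 terms).
Szabo and Sato both have date first returned to the chamber 19 Sep 2003, so the next rule applies.
Szabo and Sato both have date of appointment to current office 2008-12-18, so the next rule applies.
Szabo and Sato are each a Privy Counsellor, so the next rule applies.
Among Szabo and Sato, by terms served (lower first): Szabo (1 term) before Sato (4 terms).
So Yilmaz takes precedence.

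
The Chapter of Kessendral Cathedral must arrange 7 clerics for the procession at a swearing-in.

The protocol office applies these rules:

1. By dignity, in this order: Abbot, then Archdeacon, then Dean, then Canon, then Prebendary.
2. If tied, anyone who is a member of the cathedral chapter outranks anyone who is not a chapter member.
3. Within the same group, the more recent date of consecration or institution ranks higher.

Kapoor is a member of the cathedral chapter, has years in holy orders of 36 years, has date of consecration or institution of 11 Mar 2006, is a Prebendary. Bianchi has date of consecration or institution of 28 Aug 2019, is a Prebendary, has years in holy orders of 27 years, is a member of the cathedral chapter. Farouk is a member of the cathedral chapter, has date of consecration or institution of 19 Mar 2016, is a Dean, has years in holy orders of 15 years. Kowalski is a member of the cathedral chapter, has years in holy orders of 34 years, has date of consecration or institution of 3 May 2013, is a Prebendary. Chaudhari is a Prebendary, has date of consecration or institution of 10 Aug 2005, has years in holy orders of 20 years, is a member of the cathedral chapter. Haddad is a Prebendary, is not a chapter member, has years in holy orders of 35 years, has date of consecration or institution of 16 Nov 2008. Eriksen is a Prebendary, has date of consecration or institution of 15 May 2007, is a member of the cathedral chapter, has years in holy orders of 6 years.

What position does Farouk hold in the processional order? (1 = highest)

1

By dignity: Farouk (Dean); then Bianchi, Kowalski, Eriksen, Kapoor, Chaudhari and Haddad (Prebendary).
Among Bianchi, Kowalski, Eriksen, Kapoor, Chaudhari and Haddad, a member of the cathedral chapter before not a chapter member: Bianchi, Kowalski, Eriksen, Kapoor and Chaudhari (a member of the cathedral chapter) before Haddad (not a chapter member).
Among Bianchi, Kowalski, Eriksen, Kapoor and Chaudhari, by date of consecration or institution (later first): Bianchi (28 Aug 2019) before Kowalski (3 May 2013) before Eriksen (15 May 2007) before Kapoor (11 Mar 2006) before Chaudhari (10 Aug 2005).
Order: Farouk, Bianchi, Kowalski, Eriksen, Kapoor, Chaudhari, Haddad. So position 1.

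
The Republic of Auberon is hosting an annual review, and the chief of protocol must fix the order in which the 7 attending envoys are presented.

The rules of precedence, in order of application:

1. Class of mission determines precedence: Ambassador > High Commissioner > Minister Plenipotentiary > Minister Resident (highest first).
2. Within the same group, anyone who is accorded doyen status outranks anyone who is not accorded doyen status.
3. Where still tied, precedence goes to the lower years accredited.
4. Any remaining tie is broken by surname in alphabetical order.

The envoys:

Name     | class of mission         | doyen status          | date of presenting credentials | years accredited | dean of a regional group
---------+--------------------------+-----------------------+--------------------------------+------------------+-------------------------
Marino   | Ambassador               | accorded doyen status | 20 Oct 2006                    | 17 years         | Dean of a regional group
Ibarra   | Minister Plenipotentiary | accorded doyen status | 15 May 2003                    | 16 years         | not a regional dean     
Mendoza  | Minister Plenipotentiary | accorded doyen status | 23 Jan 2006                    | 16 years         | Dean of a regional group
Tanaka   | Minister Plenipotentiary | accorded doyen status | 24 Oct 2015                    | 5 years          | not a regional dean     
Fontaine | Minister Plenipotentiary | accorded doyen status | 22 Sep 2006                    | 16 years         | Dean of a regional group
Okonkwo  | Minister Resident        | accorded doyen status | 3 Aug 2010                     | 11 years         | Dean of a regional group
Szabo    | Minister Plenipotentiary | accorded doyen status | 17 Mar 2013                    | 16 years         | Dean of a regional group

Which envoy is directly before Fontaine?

Tanaka

By class of mission: Marino (Ambassador); then Tanaka, Fontaine, Ibarra, Mendoza and Szabo (Minister Plenipotentiary); then Okonkwo (Minister Resident).
Tanaka, Fontaine, Ibarra, Mendoza and Szabo are each accorded doyen status, so the next rule applies.
Among Tanaka, Fontaine, Ibarra, Mendoza and Szabo, by years accredited (lower first): Tanaka (5 years) before Fontaine, Ibarra, Mendoza and Szabo (16 years).
Among Fontaine, Ibarra, Mendoza and Szabo, alphabetically by surname: Fontaine before Ibarra before Mendoza before Szabo.
Order: Marino, Tanaka, Fontaine, Ibarra, Mendoza, Szabo, Okonkwo.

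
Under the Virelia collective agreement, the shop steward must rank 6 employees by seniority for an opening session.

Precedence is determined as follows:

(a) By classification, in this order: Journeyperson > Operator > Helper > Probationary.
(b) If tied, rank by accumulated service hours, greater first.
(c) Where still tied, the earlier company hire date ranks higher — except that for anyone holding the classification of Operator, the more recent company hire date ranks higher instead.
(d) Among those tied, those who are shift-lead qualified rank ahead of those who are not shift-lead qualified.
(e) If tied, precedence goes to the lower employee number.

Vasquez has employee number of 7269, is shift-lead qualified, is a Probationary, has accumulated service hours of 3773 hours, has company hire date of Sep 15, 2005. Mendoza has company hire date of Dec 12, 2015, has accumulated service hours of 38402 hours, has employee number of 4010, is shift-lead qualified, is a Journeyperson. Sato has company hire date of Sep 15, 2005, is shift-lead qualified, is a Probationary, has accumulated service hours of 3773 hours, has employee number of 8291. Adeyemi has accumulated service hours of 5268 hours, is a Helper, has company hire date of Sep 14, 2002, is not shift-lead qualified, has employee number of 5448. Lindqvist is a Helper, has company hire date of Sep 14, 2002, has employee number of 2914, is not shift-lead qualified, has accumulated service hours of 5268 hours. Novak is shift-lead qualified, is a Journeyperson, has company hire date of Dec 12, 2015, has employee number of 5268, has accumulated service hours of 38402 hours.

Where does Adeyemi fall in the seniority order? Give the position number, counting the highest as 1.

By classification: Mendoza and Novak (Journeyperson); then Lindqvist and Adeyemi (Helper); then Vasquez and Sato (Probationary).
Mendoza and Novak both have accumulated service hours 38402 hours, so the next rule applies.
Mendoza and Novak both have company hire date Dec 12, 2015, so the next rule applies.
Mendoza and Novak are each shift-lead qualified, so the next rule applies.
Among Mendoza and Novak, by employee number (lower first): Mendoza (4010) before Novak (5268).
Lindqvist and Adeyemi both have accumulated service hours 5268 hours, so the next rule applies.
Lindqvist and Adeyemi both have company hire date Sep 14, 2002, so the next rule applies.
Lindqvist and Adeyemi are each not shift-lead qualified, so the next rule applies.
Among Lindqvist and Adeyemi, by employee number (lower first): Lindqvist (2914) before Adeyemi (5448).
Vasquez and Sato both have accumulated service hours 3773 hours, so the next rule applies.
Vasquez and Sato both have company hire date Sep 15, 2005, so the next rule applies.
Vasquez and Sato are each shift-lead qualified, so the next rule applies.
Among Vasquez and Sato, by employee number (lower first): Vasquez (7269) before Sato (8291).
Order: Mendoza, Novak, Lindqvist, Adeyemi, Vasquez, Sato. So position 4.

4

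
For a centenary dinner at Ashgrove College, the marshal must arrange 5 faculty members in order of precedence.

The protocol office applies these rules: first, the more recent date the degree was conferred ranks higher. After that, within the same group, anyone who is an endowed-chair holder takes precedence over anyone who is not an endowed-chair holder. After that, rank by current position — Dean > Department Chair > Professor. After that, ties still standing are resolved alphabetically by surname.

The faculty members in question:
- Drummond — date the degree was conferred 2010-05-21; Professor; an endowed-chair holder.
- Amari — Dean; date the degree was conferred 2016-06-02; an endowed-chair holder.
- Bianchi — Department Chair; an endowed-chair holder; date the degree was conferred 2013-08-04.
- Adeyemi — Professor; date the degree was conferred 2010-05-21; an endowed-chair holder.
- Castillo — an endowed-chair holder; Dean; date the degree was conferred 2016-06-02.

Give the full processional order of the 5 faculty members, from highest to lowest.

By date the degree was conferred (later first): Amari and Castillo (both 2016-06-02); then Bianchi (2013-08-04); then Adeyemi and Drummond (both 2010-05-21).
Amari and Castillo are each an endowed-chair holder, so the next rule applies.
Amari and Castillo are each Dean, so the next rule applies.
Among Amari and Castillo, alphabetically by surname: Amari before Castillo.
Adeyemi and Drummond are each an endowed-chair holder, so the next rule applies.
Adeyemi and Drummond are each Professor, so the next rule applies.
Among Adeyemi and Drummond, alphabetically by surname: Adeyemi before Drummond.
Full order: Amari, Castillo, Bianchi, Adeyemi, Drummond.

Amari, Castillo, Bianchi, Adeyemi, Drummond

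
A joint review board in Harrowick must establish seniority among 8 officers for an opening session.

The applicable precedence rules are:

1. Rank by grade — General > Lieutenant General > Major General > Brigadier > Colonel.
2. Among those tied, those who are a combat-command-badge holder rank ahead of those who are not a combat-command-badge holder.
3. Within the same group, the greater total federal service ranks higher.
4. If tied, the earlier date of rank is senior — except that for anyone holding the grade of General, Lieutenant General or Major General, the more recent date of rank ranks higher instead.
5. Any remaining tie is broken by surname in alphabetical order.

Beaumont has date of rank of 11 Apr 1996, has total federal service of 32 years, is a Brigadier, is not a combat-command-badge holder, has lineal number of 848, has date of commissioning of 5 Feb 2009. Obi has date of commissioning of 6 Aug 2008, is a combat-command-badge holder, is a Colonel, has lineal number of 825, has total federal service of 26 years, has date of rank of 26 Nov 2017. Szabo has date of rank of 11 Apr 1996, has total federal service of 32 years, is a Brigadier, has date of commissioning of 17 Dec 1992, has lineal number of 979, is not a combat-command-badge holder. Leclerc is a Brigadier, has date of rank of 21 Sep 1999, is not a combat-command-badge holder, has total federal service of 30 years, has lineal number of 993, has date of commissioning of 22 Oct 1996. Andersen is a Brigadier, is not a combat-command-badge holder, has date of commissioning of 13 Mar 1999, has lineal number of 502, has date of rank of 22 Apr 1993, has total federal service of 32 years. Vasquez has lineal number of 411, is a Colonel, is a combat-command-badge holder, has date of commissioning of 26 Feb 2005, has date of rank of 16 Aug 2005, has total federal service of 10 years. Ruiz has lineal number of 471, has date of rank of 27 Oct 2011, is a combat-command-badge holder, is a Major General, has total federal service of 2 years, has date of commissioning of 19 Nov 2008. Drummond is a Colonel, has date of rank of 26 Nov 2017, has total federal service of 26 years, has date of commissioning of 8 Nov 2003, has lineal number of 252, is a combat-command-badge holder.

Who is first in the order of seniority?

Ruiz

By grade: Ruiz (Major General); then Andersen, Beaumont, Szabo and Leclerc (Brigadier); then Drummond, Obi and Vasquez (Colonel).
Andersen, Beaumont, Szabo and Leclerc are each not a combat-command-badge holder, so the next rule applies.
Among Andersen, Beaumont, Szabo and Leclerc, by total federal service (higher first): Andersen, Beaumont and Szabo (32 years) before Leclerc (30 years).
Among Andersen, Beaumont and Szabo, by date of rank (earlier first): Andersen (22 Apr 1993) before Beaumont and Szabo (11 Apr 1996).
Among Beaumont and Szabo, alphabetically by surname: Beaumont before Szabo.
Drummond, Obi and Vasquez are each a combat-command-badge holder, so the next rule applies.
Among Drummond, Obi and Vasquez, by total federal service (higher first): Drummond and Obi (26 years) before Vasquez (10 years).
Drummond and Obi both have date of rank 26 Nov 2017, so the next rule applies.
Among Drummond and Obi, alphabetically by surname: Drummond before Obi.
Order: Ruiz, Andersen, Beaumont, Szabo, Leclerc, Drummond, Obi, Vasquez.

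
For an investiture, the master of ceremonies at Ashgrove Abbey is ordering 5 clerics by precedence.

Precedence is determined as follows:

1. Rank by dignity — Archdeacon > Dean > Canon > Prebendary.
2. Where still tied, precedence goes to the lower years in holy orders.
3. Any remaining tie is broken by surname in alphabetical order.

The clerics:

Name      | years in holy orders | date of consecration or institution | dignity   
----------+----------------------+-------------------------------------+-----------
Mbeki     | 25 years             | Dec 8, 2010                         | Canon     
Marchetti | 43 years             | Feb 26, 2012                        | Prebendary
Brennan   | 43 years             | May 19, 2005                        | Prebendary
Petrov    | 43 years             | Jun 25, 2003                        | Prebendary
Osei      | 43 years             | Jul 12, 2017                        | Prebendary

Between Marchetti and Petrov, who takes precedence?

By dignity: Mbeki (Canon); then Brennan, Marchetti, Osei and Petrov (Prebendary).
Brennan, Marchetti, Osei and Petrov all have years in holy orders 43 years, so the next rule applies.
Among Brennan, Marchetti, Osei and Petrov, alphabetically by surname: Brennan before Marchetti before Osei before Petrov.
So Marchetti takes precedence.

Marchetti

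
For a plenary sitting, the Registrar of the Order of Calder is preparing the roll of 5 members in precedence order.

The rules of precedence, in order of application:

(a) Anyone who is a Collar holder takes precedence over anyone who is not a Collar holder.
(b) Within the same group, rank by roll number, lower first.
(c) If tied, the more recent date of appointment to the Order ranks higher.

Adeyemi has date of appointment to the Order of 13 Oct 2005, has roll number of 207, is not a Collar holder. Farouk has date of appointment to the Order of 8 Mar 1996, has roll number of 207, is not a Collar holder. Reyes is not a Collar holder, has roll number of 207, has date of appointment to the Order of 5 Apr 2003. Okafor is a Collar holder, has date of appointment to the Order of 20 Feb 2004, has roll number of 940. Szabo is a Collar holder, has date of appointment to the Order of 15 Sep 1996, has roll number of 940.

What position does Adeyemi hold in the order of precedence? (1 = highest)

By the first rule: Okafor and Szabo (both a Collar holder); then Adeyemi, Reyes and Farouk (each not a Collar holder).
Okafor and Szabo both have roll number 940, so the next rule applies.
Among Okafor and Szabo, by date of appointment to the Order (later first): Okafor (20 Feb 2004) before Szabo (15 Sep 1996).
Adeyemi, Reyes and Farouk all have roll number 207, so the next rule applies.
Among Adeyemi, Reyes and Farouk, by date of appointment to the Order (later first): Adeyemi (13 Oct 2005) before Reyes (5 Apr 2003) before Farouk (8 Mar 1996).
Order: Okafor, Szabo, Adeyemi, Reyes, Farouk. So position 3.

3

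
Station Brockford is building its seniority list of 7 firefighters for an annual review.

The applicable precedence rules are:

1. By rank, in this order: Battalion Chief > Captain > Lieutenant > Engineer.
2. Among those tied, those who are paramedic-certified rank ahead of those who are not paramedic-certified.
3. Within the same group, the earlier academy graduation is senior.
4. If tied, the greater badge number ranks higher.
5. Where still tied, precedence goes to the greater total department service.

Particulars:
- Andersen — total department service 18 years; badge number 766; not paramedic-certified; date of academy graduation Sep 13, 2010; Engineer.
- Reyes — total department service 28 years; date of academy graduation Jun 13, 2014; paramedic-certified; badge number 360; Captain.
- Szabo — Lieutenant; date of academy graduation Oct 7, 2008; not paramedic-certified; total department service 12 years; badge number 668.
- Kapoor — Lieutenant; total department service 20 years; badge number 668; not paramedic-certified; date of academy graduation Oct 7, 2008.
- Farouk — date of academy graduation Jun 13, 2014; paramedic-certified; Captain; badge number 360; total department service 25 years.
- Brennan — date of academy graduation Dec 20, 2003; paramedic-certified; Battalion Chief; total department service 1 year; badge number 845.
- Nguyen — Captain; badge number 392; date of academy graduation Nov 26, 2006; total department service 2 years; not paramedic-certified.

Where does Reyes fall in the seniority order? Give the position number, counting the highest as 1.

By rank: Brennan (Battalion Chief); then Reyes, Farouk and Nguyen (Captain); then Kapoor and Szabo (Lieutenant); then Andersen (Engineer).
Among Reyes, Farouk and Nguyen, paramedic-certified before not paramedic-certified: Reyes and Farouk (paramedic-certified) before Nguyen (not paramedic-certified).
Reyes and Farouk both have date of academy graduation Jun 13, 2014, so the next rule applies.
Reyes and Farouk both have badge number 360, so the next rule applies.
Among Reyes and Farouk, by total department service (higher first): Reyes (28 years) before Farouk (25 years).
Kapoor and Szabo are each not paramedic-certified, so the next rule applies.
Kapoor and Szabo both have date of academy graduation Oct 7, 2008, so the next rule applies.
Kapoor and Szabo both have badge number 668, so the next rule applies.
Among Kapoor and Szabo, by total department service (higher first): Kapoor (20 years) before Szabo (12 years).
Order: Brennan, Reyes, Farouk, Nguyen, Kapoor, Szabo, Andersen. So position 2.

2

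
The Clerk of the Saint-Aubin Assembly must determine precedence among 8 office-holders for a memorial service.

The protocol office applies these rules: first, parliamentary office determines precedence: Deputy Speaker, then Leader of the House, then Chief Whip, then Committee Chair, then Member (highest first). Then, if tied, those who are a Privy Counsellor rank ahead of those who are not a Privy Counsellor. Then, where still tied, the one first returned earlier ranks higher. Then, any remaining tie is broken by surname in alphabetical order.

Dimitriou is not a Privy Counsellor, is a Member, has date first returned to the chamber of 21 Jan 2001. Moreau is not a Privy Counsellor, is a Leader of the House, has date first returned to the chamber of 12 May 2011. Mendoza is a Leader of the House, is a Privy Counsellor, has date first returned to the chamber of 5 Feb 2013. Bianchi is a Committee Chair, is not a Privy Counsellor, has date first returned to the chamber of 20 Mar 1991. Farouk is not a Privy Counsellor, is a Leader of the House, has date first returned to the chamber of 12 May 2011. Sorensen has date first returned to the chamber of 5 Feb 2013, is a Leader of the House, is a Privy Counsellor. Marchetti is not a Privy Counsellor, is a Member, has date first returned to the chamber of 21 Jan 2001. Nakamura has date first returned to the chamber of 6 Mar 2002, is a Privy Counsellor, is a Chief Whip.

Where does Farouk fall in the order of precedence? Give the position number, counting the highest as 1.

3

By parliamentary office: Mendoza, Sorensen, Farouk and Moreau (Leader of the House); then Nakamura (Chief Whip); then Bianchi (Committee Chair); then Dimitriou and Marchetti (Member).
Among Mendoza, Sorensen, Farouk and Moreau, a Privy Counsellor before not a Privy Counsellor: Mendoza and Sorensen (a Privy Counsellor) before Farouk and Moreau (not a Privy Counsellor).
Mendoza and Sorensen both have date first returned to the chamber 5 Feb 2013, so the next rule applies.
Among Mendoza and Sorensen, alphabetically by surname: Mendoza before Sorensen.
Farouk and Moreau both have date first returned to the chamber 12 May 2011, so the next rule applies.
Among Farouk and Moreau, alphabetically by surname: Farouk before Moreau.
Dimitriou and Marchetti are each not a Privy Counsellor, so the next rule applies.
Dimitriou and Marchetti both have date first returned to the chamber 21 Jan 2001, so the next rule applies.
Among Dimitriou and Marchetti, alphabetically by surname: Dimitriou before Marchetti.
Order: Mendoza, Sorensen, Farouk, Moreau, Nakamura, Bianchi, Dimitriou, Marchetti. So position 3.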